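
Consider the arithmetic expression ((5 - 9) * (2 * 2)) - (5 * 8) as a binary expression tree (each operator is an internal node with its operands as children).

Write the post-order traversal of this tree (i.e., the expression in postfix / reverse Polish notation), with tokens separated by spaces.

5 9 - 2 2 * * 5 8 * -

Post-order on an expression tree gives postfix notation: for each operator, emit left operand, right operand, then the operator.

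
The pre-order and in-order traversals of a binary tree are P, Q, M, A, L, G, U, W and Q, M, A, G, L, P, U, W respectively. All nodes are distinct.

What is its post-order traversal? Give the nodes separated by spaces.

The first element of pre-order is the root; it splits in-order into left and right subtrees.
Root P: left subtree has 5 nodes {Q, M, A, G, L}, right has 2 {U, W}.
  Root Q: left subtree has 0 nodes { }, right has 4 {M, A, G, L}.
    Root M: left subtree has 0 nodes { }, right has 3 {A, G, L}.
      Root A: left subtree has 0 nodes { }, right has 2 {G, L}.
        Root L: left subtree has 1 node {G}, right has 0 { }.
  Root U: left subtree has 0 nodes { }, right has 1 {W}.

G L A M Q W U P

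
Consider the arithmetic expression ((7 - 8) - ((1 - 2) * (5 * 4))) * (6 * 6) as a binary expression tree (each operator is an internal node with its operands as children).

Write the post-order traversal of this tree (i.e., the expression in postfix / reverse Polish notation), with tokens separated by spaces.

7 8 - 1 2 - 5 4 * * - 6 6 * *

Post-order on an expression tree gives postfix notation: for each operator, emit left operand, right operand, then the operator.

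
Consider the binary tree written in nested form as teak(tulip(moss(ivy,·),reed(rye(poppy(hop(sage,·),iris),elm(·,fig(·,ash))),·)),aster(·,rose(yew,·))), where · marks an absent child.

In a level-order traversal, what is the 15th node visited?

Level-order visits nodes level by level from the root, left to right within each level.
Level 0: teak
Level 1: tulip, aster
Level 2: moss, reed, rose
Level 3: ivy, rye, yew
Level 4: poppy, elm
Level 5: hop, iris, fig
Level 6: sage, ash
Full level-order sequence: teak, tulip, aster, moss, reed, rose, ivy, rye, yew, poppy, elm, hop, iris, fig, sage, ash.

sage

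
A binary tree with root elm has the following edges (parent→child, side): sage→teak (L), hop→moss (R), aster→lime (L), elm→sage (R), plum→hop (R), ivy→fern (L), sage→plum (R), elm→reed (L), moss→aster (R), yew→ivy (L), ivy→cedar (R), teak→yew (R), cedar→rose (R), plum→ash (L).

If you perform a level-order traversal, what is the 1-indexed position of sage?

Level-order visits nodes level by level from the root, left to right within each level.
Level 0: elm
Level 1: reed, sage
Level 2: teak, plum
Level 3: yew, ash, hop
Level 4: ivy, moss
Level 5: fern, cedar, aster
Level 6: rose, lime
Full level-order sequence: elm, reed, sage, teak, plum, yew, ash, hop, ivy, moss, fern, cedar, aster, rose, lime.

3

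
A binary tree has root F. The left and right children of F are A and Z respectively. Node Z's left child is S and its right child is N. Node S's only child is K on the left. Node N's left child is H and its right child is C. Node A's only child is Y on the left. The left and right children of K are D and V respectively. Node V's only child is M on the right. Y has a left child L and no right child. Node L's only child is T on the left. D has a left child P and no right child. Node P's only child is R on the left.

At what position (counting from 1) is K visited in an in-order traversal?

In-order visits the left subtree, then the node, then the right subtree.
At F: go left to A.
  At A: go left to Y.
    At Y: go left to L.
      At L: go left to T.
        T is a leaf — visit T.
      Visit L.
      At L: no right child.
    Visit Y.
    At Y: no right child.
  Visit A.
  At A: no right child.
Visit F.
At F: go right to Z.
  At Z: go left to S.
    At S: go left to K.
      At K: go left to D.
        At D: go left to P.
          At P: go left to R.
            R is a leaf — visit R.
          Visit P.
          At P: no right child.
        Visit D.
        At D: no right child.
      Visit K.
      At K: go right to V.
        At V: no left child.
        Visit V.
        At V: go right to M.
          M is a leaf — visit M.
    Visit S.
    At S: no right child.
  Visit Z.
  At Z: go right to N.
    At N: go left to H.
      H is a leaf — visit H.
    Visit N.
    At N: go right to C.
      C is a leaf — visit C.
Full in-order sequence: T, L, Y, A, F, R, P, D, K, V, M, S, Z, H, N, C.

9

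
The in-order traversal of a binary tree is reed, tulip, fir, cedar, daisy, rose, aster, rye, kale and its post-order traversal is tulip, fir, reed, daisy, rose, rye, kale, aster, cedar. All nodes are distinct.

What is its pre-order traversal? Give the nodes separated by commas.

The last element of post-order is the root; it splits in-order into left and right subtrees.
Root cedar: left subtree has 3 nodes {reed, tulip, fir}, right has 5 {daisy, rose, aster, rye, kale}.
  Root reed: left subtree has 0 nodes { }, right has 2 {tulip, fir}.
    Root fir: left subtree has 1 node {tulip}, right has 0 { }.
  Root aster: left subtree has 2 nodes {daisy, rose}, right has 2 {rye, kale}.
    Root rose: left subtree has 1 node {daisy}, right has 0 { }.
    Root kale: left subtree has 1 node {rye}, right has 0 { }.

cedar, reed, fir, tulip, aster, rose, daisy, kale, rye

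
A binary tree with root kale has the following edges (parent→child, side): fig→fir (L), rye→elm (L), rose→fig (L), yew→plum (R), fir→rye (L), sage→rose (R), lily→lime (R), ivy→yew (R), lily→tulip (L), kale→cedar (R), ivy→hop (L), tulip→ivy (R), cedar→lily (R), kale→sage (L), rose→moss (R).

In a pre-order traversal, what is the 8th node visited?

Pre-order visits the node, then its left subtree, then its right subtree.
Visit kale.
At kale: go left to sage.
  Visit sage.
  At sage: no left child.
  At sage: go right to rose.
    Visit rose.
    At rose: go left to fig.
      Visit fig.
      At fig: go left to fir.
        Visit fir.
        At fir: go left to rye.
          Visit rye.
          At rye: go left to elm.
            elm is a leaf — visit elm.
          At rye: no right child.
        At fir: no right child.
      At fig: no right child.
    At rose: go right to moss.
      moss is a leaf — visit moss.
At kale: go right to cedar.
  Visit cedar.
  At cedar: no left child.
  At cedar: go right to lily.
    Visit lily.
    At lily: go left to tulip.
      Visit tulip.
      At tulip: no left child.
      At tulip: go right to ivy.
        Visit ivy.
        At ivy: go left to hop.
          hop is a leaf — visit hop.
        At ivy: go right to yew.
          Visit yew.
          At yew: no left child.
          At yew: go right to plum.
            plum is a leaf — visit plum.
    At lily: go right to lime.
      lime is a leaf — visit lime.
Full pre-order sequence: kale, sage, rose, fig, fir, rye, elm, moss, cedar, lily, tulip, ivy, hop, yew, plum, lime.

moss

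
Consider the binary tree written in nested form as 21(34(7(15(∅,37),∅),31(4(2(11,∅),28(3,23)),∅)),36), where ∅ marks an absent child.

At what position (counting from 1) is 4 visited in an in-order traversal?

7

In-order visits the left subtree, then the node, then the right subtree.
At 21: go left to 34.
  At 34: go left to 7.
    At 7: go left to 15.
      At 15: no left child.
      Visit 15.
      At 15: go right to 37.
        37 is a leaf — visit 37.
    Visit 7.
    At 7: no right child.
  Visit 34.
  At 34: go right to 31.
    At 31: go left to 4.
      At 4: go left to 2.
        At 2: go left to 11.
          11 is a leaf — visit 11.
        Visit 2.
        At 2: no right child.
      Visit 4.
      At 4: go right to 28.
        At 28: go left to 3.
          3 is a leaf — visit 3.
        Visit 28.
        At 28: go right to 23.
          23 is a leaf — visit 23.
    Visit 31.
    At 31: no right child.
Visit 21.
At 21: go right to 36.
  36 is a leaf — visit 36.
Full in-order sequence: 15, 37, 7, 34, 11, 2, 4, 3, 28, 23, 31, 21, 36.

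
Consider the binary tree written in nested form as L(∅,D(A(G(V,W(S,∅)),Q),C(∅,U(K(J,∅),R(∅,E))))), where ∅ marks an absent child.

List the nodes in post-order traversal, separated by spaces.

Post-order visits the left subtree, then the right subtree, then the node.
At L: no left child.
At L: go right to D.
  At D: go left to A.
    At A: go left to G.
      At G: go left to V.
        V is a leaf — visit V.
      At G: go right to W.
        At W: go left to S.
          S is a leaf — visit S.
        At W: no right child.
        Visit W.
      Visit G.
    At A: go right to Q.
      Q is a leaf — visit Q.
    Visit A.
  At D: go right to C.
    At C: no left child.
    At C: go right to U.
      At U: go left to K.
        At K: go left to J.
          J is a leaf — visit J.
        At K: no right child.
        Visit K.
      At U: go right to R.
        At R: no left child.
        At R: go right to E.
          E is a leaf — visit E.
        Visit R.
      Visit U.
    Visit C.
  Visit D.
Visit L.

V S W G Q A J K E R U C D L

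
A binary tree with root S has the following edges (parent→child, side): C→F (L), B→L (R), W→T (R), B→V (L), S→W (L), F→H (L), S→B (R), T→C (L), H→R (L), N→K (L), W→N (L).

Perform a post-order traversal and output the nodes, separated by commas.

K, N, R, H, F, C, T, W, V, L, B, S

Post-order visits the left subtree, then the right subtree, then the node.
At S: go left to W.
  At W: go left to N.
    At N: go left to K.
      K is a leaf — visit K.
    At N: no right child.
    Visit N.
  At W: go right to T.
    At T: go left to C.
      At C: go left to F.
        At F: go left to H.
          At H: go left to R.
            R is a leaf — visit R.
          At H: no right child.
          Visit H.
        At F: no right child.
        Visit F.
      At C: no right child.
      Visit C.
    At T: no right child.
    Visit T.
  Visit W.
At S: go right to B.
  At B: go left to V.
    V is a leaf — visit V.
  At B: go right to L.
    L is a leaf — visit L.
  Visit B.
Visit S.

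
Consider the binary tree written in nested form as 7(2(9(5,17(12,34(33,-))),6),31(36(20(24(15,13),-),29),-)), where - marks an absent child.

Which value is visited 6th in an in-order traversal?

In-order visits the left subtree, then the node, then the right subtree.
At 7: go left to 2.
  At 2: go left to 9.
    At 9: go left to 5.
      5 is a leaf — visit 5.
    Visit 9.
    At 9: go right to 17.
      At 17: go left to 12.
        12 is a leaf — visit 12.
      Visit 17.
      At 17: go right to 34.
        At 34: go left to 33.
          33 is a leaf — visit 33.
        Visit 34.
        At 34: no right child.
  Visit 2.
  At 2: go right to 6.
    6 is a leaf — visit 6.
Visit 7.
At 7: go right to 31.
  At 31: go left to 36.
    At 36: go left to 20.
      At 20: go left to 24.
        At 24: go left to 15.
          15 is a leaf — visit 15.
        Visit 24.
        At 24: go right to 13.
          13 is a leaf — visit 13.
      Visit 20.
      At 20: no right child.
    Visit 36.
    At 36: go right to 29.
      29 is a leaf — visit 29.
  Visit 31.
  At 31: no right child.
Full in-order sequence: 5, 9, 12, 17, 33, 34, 2, 6, 7, 15, 24, 13, 20, 36, 29, 31.

34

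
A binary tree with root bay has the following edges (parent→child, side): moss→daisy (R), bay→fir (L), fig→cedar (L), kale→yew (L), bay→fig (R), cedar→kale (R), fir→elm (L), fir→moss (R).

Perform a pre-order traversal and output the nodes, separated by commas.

Pre-order visits the node, then its left subtree, then its right subtree.
Visit bay.
At bay: go left to fir.
  Visit fir.
  At fir: go left to elm.
    elm is a leaf — visit elm.
  At fir: go right to moss.
    Visit moss.
    At moss: no left child.
    At moss: go right to daisy.
      daisy is a leaf — visit daisy.
At bay: go right to fig.
  Visit fig.
  At fig: go left to cedar.
    Visit cedar.
    At cedar: no left child.
    At cedar: go right to kale.
      Visit kale.
      At kale: go left to yew.
        yew is a leaf — visit yew.
      At kale: no right child.
  At fig: no right child.

bay, fir, elm, moss, daisy, fig, cedar, kale, yew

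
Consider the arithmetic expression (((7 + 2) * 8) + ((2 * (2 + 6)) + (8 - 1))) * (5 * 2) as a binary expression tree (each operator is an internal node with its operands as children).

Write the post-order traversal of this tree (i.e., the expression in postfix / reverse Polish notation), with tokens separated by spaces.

Post-order on an expression tree gives postfix notation: for each operator, emit left operand, right operand, then the operator.

7 2 + 8 * 2 2 6 + * 8 1 - + + 5 2 * *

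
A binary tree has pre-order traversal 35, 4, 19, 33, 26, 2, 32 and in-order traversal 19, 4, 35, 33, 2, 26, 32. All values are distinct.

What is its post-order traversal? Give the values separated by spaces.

19 4 2 32 26 33 35

The first element of pre-order is the root; it splits in-order into left and right subtrees.
Root 35: left subtree has 2 nodes {19, 4}, right has 4 {33, 2, 26, 32}.
  Root 4: left subtree has 1 node {19}, right has 0 { }.
  Root 33: left subtree has 0 nodes { }, right has 3 {2, 26, 32}.
    Root 26: left subtree has 1 node {2}, right has 1 {32}.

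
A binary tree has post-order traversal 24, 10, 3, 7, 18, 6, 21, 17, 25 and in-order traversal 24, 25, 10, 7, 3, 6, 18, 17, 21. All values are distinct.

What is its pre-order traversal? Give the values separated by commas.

25, 24, 17, 6, 7, 10, 3, 18, 21

The last element of post-order is the root; it splits in-order into left and right subtrees.
Root 25: left subtree has 1 node {24}, right has 7 {10, 7, 3, 6, 18, 17, 21}.
  Root 17: left subtree has 5 nodes {10, 7, 3, 6, 18}, right has 1 {21}.
    Root 6: left subtree has 3 nodes {10, 7, 3}, right has 1 {18}.
      Root 7: left subtree has 1 node {10}, right has 1 {3}.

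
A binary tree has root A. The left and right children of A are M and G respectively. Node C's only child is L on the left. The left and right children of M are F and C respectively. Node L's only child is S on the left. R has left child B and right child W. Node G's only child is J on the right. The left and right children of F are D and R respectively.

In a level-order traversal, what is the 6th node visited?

J

Level-order visits nodes level by level from the root, left to right within each level.
Level 0: A
Level 1: M, G
Level 2: F, C, J
Level 3: D, R, L
Level 4: B, W, S
Full level-order sequence: A, M, G, F, C, J, D, R, L, B, W, S.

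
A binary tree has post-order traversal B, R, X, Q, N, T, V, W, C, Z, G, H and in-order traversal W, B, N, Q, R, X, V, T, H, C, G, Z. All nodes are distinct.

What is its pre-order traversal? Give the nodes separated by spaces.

The last element of post-order is the root; it splits in-order into left and right subtrees.
Root H: left subtree has 8 nodes {W, B, N, Q, R, X, V, T}, right has 3 {C, G, Z}.
  Root W: left subtree has 0 nodes { }, right has 7 {B, N, Q, R, X, V, T}.
    Root V: left subtree has 5 nodes {B, N, Q, R, X}, right has 1 {T}.
      Root N: left subtree has 1 node {B}, right has 3 {Q, R, X}.
        Root Q: left subtree has 0 nodes { }, right has 2 {R, X}.
          Root X: left subtree has 1 node {R}, right has 0 { }.
  Root G: left subtree has 1 node {C}, right has 1 {Z}.

H W V N B Q X R T G C Z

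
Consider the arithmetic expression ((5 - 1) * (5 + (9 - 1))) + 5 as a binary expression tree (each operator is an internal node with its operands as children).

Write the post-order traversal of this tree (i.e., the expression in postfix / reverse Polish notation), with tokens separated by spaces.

5 1 - 5 9 1 - + * 5 +

Post-order on an expression tree gives postfix notation: for each operator, emit left operand, right operand, then the operator.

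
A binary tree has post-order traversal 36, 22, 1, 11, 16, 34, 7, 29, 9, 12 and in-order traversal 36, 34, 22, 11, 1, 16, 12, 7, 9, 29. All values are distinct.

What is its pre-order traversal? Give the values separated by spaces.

12 34 36 16 11 22 1 9 7 29

The last element of post-order is the root; it splits in-order into left and right subtrees.
Root 12: left subtree has 6 nodes {36, 34, 22, 11, 1, 16}, right has 3 {7, 9, 29}.
  Root 34: left subtree has 1 node {36}, right has 4 {22, 11, 1, 16}.
    Root 16: left subtree has 3 nodes {22, 11, 1}, right has 0 { }.
      Root 11: left subtree has 1 node {22}, right has 1 {1}.
  Root 9: left subtree has 1 node {7}, right has 1 {29}.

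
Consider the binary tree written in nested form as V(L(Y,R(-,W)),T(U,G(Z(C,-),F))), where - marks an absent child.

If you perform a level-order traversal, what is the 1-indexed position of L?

2

Level-order visits nodes level by level from the root, left to right within each level.
Level 0: V
Level 1: L, T
Level 2: Y, R, U, G
Level 3: W, Z, F
Level 4: C
Full level-order sequence: V, L, T, Y, R, U, G, W, Z, F, C.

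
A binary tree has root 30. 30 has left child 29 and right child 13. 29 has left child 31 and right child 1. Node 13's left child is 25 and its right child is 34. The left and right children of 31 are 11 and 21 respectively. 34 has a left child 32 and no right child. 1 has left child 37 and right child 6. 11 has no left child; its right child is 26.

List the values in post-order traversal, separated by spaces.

26 11 21 31 37 6 1 29 25 32 34 13 30

Post-order visits the left subtree, then the right subtree, then the node.
At 30: go left to 29.
  At 29: go left to 31.
    At 31: go left to 11.
      At 11: no left child.
      At 11: go right to 26.
        26 is a leaf — visit 26.
      Visit 11.
    At 31: go right to 21.
      21 is a leaf — visit 21.
    Visit 31.
  At 29: go right to 1.
    At 1: go left to 37.
      37 is a leaf — visit 37.
    At 1: go right to 6.
      6 is a leaf — visit 6.
    Visit 1.
  Visit 29.
At 30: go right to 13.
  At 13: go left to 25.
    25 is a leaf — visit 25.
  At 13: go right to 34.
    At 34: go left to 32.
      32 is a leaf — visit 32.
    At 34: no right child.
    Visit 34.
  Visit 13.
Visit 30.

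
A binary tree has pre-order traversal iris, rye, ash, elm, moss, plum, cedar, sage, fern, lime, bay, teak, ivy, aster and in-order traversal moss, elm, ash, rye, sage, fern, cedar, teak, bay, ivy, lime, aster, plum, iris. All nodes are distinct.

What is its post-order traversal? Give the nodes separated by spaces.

moss elm ash fern sage teak ivy bay aster lime cedar plum rye iris

The first element of pre-order is the root; it splits in-order into left and right subtrees.
Root iris: left subtree has 13 nodes {moss, elm, ash, rye, sage, fern, cedar, teak, bay, ivy, lime, aster, plum}, right has 0 { }.
  Root rye: left subtree has 3 nodes {moss, elm, ash}, right has 9 {sage, fern, cedar, teak, bay, ivy, lime, aster, plum}.
    Root ash: left subtree has 2 nodes {moss, elm}, right has 0 { }.
      Root elm: left subtree has 1 node {moss}, right has 0 { }.
    Root plum: left subtree has 8 nodes {sage, fern, cedar, teak, bay, ivy, lime, aster}, right has 0 { }.
      Root cedar: left subtree has 2 nodes {sage, fern}, right has 5 {teak, bay, ivy, lime, aster}.
        Root sage: left subtree has 0 nodes { }, right has 1 {fern}.
        Root lime: left subtree has 3 nodes {teak, bay, ivy}, right has 1 {aster}.
          Root bay: left subtree has 1 node {teak}, right has 1 {ivy}.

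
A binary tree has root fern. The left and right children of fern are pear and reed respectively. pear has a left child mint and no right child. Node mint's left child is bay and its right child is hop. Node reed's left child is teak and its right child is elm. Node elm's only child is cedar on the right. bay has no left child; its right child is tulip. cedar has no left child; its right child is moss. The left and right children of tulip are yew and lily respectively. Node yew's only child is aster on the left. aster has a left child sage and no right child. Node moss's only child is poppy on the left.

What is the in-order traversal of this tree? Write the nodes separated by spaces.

bay sage aster yew tulip lily mint hop pear fern teak reed elm cedar poppy moss

In-order visits the left subtree, then the node, then the right subtree.
At fern: go left to pear.
  At pear: go left to mint.
    At mint: go left to bay.
      At bay: no left child.
      Visit bay.
      At bay: go right to tulip.
        At tulip: go left to yew.
          At yew: go left to aster.
            At aster: go left to sage.
              sage is a leaf — visit sage.
            Visit aster.
            At aster: no right child.
          Visit yew.
          At yew: no right child.
        Visit tulip.
        At tulip: go right to lily.
          lily is a leaf — visit lily.
    Visit mint.
    At mint: go right to hop.
      hop is a leaf — visit hop.
  Visit pear.
  At pear: no right child.
Visit fern.
At fern: go right to reed.
  At reed: go left to teak.
    teak is a leaf — visit teak.
  Visit reed.
  At reed: go right to elm.
    At elm: no left child.
    Visit elm.
    At elm: go right to cedar.
      At cedar: no left child.
      Visit cedar.
      At cedar: go right to moss.
        At moss: go left to poppy.
          poppy is a leaf — visit poppy.
        Visit moss.
        At moss: no right child.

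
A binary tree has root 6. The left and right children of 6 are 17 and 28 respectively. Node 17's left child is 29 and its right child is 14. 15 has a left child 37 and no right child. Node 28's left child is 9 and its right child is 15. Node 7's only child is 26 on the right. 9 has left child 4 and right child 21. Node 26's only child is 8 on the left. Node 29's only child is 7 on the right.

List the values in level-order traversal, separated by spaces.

6 17 28 29 14 9 15 7 4 21 37 26 8

Level-order visits nodes level by level from the root, left to right within each level.
Level 0: 6
Level 1: 17, 28
Level 2: 29, 14, 9, 15
Level 3: 7, 4, 21, 37
Level 4: 26
Level 5: 8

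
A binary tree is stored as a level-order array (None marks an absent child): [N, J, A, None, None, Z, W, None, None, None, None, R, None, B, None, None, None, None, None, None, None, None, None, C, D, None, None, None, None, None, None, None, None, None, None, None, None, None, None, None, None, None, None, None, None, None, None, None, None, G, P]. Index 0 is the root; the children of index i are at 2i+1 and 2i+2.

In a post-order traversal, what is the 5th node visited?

Post-order visits the left subtree, then the right subtree, then the node.
At N: go left to J.
  J is a leaf — visit J.
At N: go right to A.
  At A: go left to Z.
    At Z: go left to R.
      At R: go left to C.
        C is a leaf — visit C.
      At R: go right to D.
        At D: go left to G.
          G is a leaf — visit G.
        At D: go right to P.
          P is a leaf — visit P.
        Visit D.
      Visit R.
    At Z: no right child.
    Visit Z.
  At A: go right to W.
    At W: go left to B.
      B is a leaf — visit B.
    At W: no right child.
    Visit W.
  Visit A.
Visit N.
Full post-order sequence: J, C, G, P, D, R, Z, B, W, A, N.

D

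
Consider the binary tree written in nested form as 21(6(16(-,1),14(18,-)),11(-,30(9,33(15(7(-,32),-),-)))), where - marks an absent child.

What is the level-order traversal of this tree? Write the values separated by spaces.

21 6 11 16 14 30 1 18 9 33 15 7 32

Level-order visits nodes level by level from the root, left to right within each level.
Level 0: 21
Level 1: 6, 11
Level 2: 16, 14, 30
Level 3: 1, 18, 9, 33
Level 4: 15
Level 5: 7
Level 6: 32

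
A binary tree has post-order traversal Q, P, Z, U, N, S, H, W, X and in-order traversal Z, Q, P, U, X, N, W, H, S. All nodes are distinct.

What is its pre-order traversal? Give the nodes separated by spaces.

X U Z P Q W N H S

The last element of post-order is the root; it splits in-order into left and right subtrees.
Root X: left subtree has 4 nodes {Z, Q, P, U}, right has 4 {N, W, H, S}.
  Root U: left subtree has 3 nodes {Z, Q, P}, right has 0 { }.
    Root Z: left subtree has 0 nodes { }, right has 2 {Q, P}.
      Root P: left subtree has 1 node {Q}, right has 0 { }.
  Root W: left subtree has 1 node {N}, right has 2 {H, S}.
    Root H: left subtree has 0 nodes { }, right has 1 {S}.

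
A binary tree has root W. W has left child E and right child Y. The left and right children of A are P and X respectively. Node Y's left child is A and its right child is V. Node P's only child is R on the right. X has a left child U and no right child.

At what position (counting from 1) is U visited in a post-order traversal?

4

Post-order visits the left subtree, then the right subtree, then the node.
At W: go left to E.
  E is a leaf — visit E.
At W: go right to Y.
  At Y: go left to A.
    At A: go left to P.
      At P: no left child.
      At P: go right to R.
        R is a leaf — visit R.
      Visit P.
    At A: go right to X.
      At X: go left to U.
        U is a leaf — visit U.
      At X: no right child.
      Visit X.
    Visit A.
  At Y: go right to V.
    V is a leaf — visit V.
  Visit Y.
Visit W.
Full post-order sequence: E, R, P, U, X, A, V, Y, W.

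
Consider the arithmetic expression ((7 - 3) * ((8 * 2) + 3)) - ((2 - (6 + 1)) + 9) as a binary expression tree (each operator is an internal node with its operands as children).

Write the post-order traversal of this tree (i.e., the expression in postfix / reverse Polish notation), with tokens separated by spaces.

7 3 - 8 2 * 3 + * 2 6 1 + - 9 + -

Post-order on an expression tree gives postfix notation: for each operator, emit left operand, right operand, then the operator.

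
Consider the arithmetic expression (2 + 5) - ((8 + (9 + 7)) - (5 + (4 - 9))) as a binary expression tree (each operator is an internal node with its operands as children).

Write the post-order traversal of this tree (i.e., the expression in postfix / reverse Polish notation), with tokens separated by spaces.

Post-order on an expression tree gives postfix notation: for each operator, emit left operand, right operand, then the operator.

2 5 + 8 9 7 + + 5 4 9 - + - -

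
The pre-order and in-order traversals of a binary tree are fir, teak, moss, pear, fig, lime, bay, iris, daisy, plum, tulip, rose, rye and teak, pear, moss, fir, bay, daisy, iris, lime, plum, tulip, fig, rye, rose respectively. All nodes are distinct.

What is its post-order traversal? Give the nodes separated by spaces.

pear moss teak daisy iris bay tulip plum lime rye rose fig fir

The first element of pre-order is the root; it splits in-order into left and right subtrees.
Root fir: left subtree has 3 nodes {teak, pear, moss}, right has 9 {bay, daisy, iris, lime, plum, tulip, fig, rye, rose}.
  Root teak: left subtree has 0 nodes { }, right has 2 {pear, moss}.
    Root moss: left subtree has 1 node {pear}, right has 0 { }.
  Root fig: left subtree has 6 nodes {bay, daisy, iris, lime, plum, tulip}, right has 2 {rye, rose}.
    Root lime: left subtree has 3 nodes {bay, daisy, iris}, right has 2 {plum, tulip}.
      Root bay: left subtree has 0 nodes { }, right has 2 {daisy, iris}.
        Root iris: left subtree has 1 node {daisy}, right has 0 { }.
      Root plum: left subtree has 0 nodes { }, right has 1 {tulip}.
    Root rose: left subtree has 1 node {rye}, right has 0 { }.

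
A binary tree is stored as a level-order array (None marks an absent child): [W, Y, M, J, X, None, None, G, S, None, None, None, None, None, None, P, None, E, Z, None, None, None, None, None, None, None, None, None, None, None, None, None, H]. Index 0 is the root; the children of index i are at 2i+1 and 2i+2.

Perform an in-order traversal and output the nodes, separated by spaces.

In-order visits the left subtree, then the node, then the right subtree.
At W: go left to Y.
  At Y: go left to J.
    At J: go left to G.
      At G: go left to P.
        At P: no left child.
        Visit P.
        At P: go right to H.
          H is a leaf — visit H.
      Visit G.
      At G: no right child.
    Visit J.
    At J: go right to S.
      At S: go left to E.
        E is a leaf — visit E.
      Visit S.
      At S: go right to Z.
        Z is a leaf — visit Z.
  Visit Y.
  At Y: go right to X.
    X is a leaf — visit X.
Visit W.
At W: go right to M.
  M is a leaf — visit M.

P H G J E S Z Y X W M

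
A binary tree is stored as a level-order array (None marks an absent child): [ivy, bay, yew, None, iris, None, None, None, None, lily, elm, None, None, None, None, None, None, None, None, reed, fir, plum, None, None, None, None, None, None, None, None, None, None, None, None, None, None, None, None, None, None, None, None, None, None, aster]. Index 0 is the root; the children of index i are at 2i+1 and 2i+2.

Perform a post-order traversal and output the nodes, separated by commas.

Post-order visits the left subtree, then the right subtree, then the node.
At ivy: go left to bay.
  At bay: no left child.
  At bay: go right to iris.
    At iris: go left to lily.
      At lily: go left to reed.
        reed is a leaf — visit reed.
      At lily: go right to fir.
        fir is a leaf — visit fir.
      Visit lily.
    At iris: go right to elm.
      At elm: go left to plum.
        At plum: no left child.
        At plum: go right to aster.
          aster is a leaf — visit aster.
        Visit plum.
      At elm: no right child.
      Visit elm.
    Visit iris.
  Visit bay.
At ivy: go right to yew.
  yew is a leaf — visit yew.
Visit ivy.

reed, fir, lily, aster, plum, elm, iris, bay, yew, ivy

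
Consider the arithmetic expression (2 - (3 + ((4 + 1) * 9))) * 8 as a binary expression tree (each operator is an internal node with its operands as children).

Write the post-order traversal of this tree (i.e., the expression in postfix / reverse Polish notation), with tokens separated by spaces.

2 3 4 1 + 9 * + - 8 *

Post-order on an expression tree gives postfix notation: for each operator, emit left operand, right operand, then the operator.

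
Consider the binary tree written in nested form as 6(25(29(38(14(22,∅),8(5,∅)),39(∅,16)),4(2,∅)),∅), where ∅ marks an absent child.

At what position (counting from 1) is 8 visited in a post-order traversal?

4

Post-order visits the left subtree, then the right subtree, then the node.
At 6: go left to 25.
  At 25: go left to 29.
    At 29: go left to 38.
      At 38: go left to 14.
        At 14: go left to 22.
          22 is a leaf — visit 22.
        At 14: no right child.
        Visit 14.
      At 38: go right to 8.
        At 8: go left to 5.
          5 is a leaf — visit 5.
        At 8: no right child.
        Visit 8.
      Visit 38.
    At 29: go right to 39.
      At 39: no left child.
      At 39: go right to 16.
        16 is a leaf — visit 16.
      Visit 39.
    Visit 29.
  At 25: go right to 4.
    At 4: go left to 2.
      2 is a leaf — visit 2.
    At 4: no right child.
    Visit 4.
  Visit 25.
At 6: no right child.
Visit 6.
Full post-order sequence: 22, 14, 5, 8, 38, 16, 39, 29, 2, 4, 25, 6.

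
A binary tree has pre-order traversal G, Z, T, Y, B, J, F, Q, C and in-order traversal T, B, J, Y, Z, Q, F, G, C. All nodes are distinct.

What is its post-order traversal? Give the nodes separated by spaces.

J B Y T Q F Z C G

The first element of pre-order is the root; it splits in-order into left and right subtrees.
Root G: left subtree has 7 nodes {T, B, J, Y, Z, Q, F}, right has 1 {C}.
  Root Z: left subtree has 4 nodes {T, B, J, Y}, right has 2 {Q, F}.
    Root T: left subtree has 0 nodes { }, right has 3 {B, J, Y}.
      Root Y: left subtree has 2 nodes {B, J}, right has 0 { }.
        Root B: left subtree has 0 nodes { }, right has 1 {J}.
    Root F: left subtree has 1 node {Q}, right has 0 { }.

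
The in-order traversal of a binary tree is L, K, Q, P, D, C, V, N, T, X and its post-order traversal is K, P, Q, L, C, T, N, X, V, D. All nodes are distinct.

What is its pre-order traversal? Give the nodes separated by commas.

The last element of post-order is the root; it splits in-order into left and right subtrees.
Root D: left subtree has 4 nodes {L, K, Q, P}, right has 5 {C, V, N, T, X}.
  Root L: left subtree has 0 nodes { }, right has 3 {K, Q, P}.
    Root Q: left subtree has 1 node {K}, right has 1 {P}.
  Root V: left subtree has 1 node {C}, right has 3 {N, T, X}.
    Root X: left subtree has 2 nodes {N, T}, right has 0 { }.
      Root N: left subtree has 0 nodes { }, right has 1 {T}.

D, L, Q, K, P, V, C, X, N, T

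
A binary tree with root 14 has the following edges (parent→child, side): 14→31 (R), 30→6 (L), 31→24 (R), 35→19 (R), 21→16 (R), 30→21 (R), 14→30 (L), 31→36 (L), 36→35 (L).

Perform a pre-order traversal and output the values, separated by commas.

14, 30, 6, 21, 16, 31, 36, 35, 19, 24

Pre-order visits the node, then its left subtree, then its right subtree.
Visit 14.
At 14: go left to 30.
  Visit 30.
  At 30: go left to 6.
    6 is a leaf — visit 6.
  At 30: go right to 21.
    Visit 21.
    At 21: no left child.
    At 21: go right to 16.
      16 is a leaf — visit 16.
At 14: go right to 31.
  Visit 31.
  At 31: go left to 36.
    Visit 36.
    At 36: go left to 35.
      Visit 35.
      At 35: no left child.
      At 35: go right to 19.
        19 is a leaf — visit 19.
    At 36: no right child.
  At 31: go right to 24.
    24 is a leaf — visit 24.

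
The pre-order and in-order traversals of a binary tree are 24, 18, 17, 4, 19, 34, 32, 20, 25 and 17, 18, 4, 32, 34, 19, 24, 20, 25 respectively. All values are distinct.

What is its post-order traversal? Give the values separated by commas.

The first element of pre-order is the root; it splits in-order into left and right subtrees.
Root 24: left subtree has 6 nodes {17, 18, 4, 32, 34, 19}, right has 2 {20, 25}.
  Root 18: left subtree has 1 node {17}, right has 4 {4, 32, 34, 19}.
    Root 4: left subtree has 0 nodes { }, right has 3 {32, 34, 19}.
      Root 19: left subtree has 2 nodes {32, 34}, right has 0 { }.
        Root 34: left subtree has 1 node {32}, right has 0 { }.
  Root 20: left subtree has 0 nodes { }, right has 1 {25}.

17, 32, 34, 19, 4, 18, 25, 20, 24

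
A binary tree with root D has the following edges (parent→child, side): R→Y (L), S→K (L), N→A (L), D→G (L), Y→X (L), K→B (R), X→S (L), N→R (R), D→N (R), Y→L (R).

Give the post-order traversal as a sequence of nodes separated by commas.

Post-order visits the left subtree, then the right subtree, then the node.
At D: go left to G.
  G is a leaf — visit G.
At D: go right to N.
  At N: go left to A.
    A is a leaf — visit A.
  At N: go right to R.
    At R: go left to Y.
      At Y: go left to X.
        At X: go left to S.
          At S: go left to K.
            At K: no left child.
            At K: go right to B.
              B is a leaf — visit B.
            Visit K.
          At S: no right child.
          Visit S.
        At X: no right child.
        Visit X.
      At Y: go right to L.
        L is a leaf — visit L.
      Visit Y.
    At R: no right child.
    Visit R.
  Visit N.
Visit D.

G, A, B, K, S, X, L, Y, R, N, D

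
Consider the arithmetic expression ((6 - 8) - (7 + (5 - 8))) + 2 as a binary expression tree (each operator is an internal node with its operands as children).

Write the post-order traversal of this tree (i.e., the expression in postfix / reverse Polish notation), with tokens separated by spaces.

6 8 - 7 5 8 - + - 2 +

Post-order on an expression tree gives postfix notation: for each operator, emit left operand, right operand, then the operator.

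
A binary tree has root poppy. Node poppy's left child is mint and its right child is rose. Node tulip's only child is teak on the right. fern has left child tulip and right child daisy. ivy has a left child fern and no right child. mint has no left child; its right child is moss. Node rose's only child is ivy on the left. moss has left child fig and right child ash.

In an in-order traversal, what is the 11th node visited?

rose

In-order visits the left subtree, then the node, then the right subtree.
At poppy: go left to mint.
  At mint: no left child.
  Visit mint.
  At mint: go right to moss.
    At moss: go left to fig.
      fig is a leaf — visit fig.
    Visit moss.
    At moss: go right to ash.
      ash is a leaf — visit ash.
Visit poppy.
At poppy: go right to rose.
  At rose: go left to ivy.
    At ivy: go left to fern.
      At fern: go left to tulip.
        At tulip: no left child.
        Visit tulip.
        At tulip: go right to teak.
          teak is a leaf — visit teak.
      Visit fern.
      At fern: go right to daisy.
        daisy is a leaf — visit daisy.
    Visit ivy.
    At ivy: no right child.
  Visit rose.
  At rose: no right child.
Full in-order sequence: mint, fig, moss, ash, poppy, tulip, teak, fern, daisy, ivy, rose.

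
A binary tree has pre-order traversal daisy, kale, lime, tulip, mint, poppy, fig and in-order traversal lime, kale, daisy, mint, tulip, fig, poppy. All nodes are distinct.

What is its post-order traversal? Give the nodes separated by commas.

lime, kale, mint, fig, poppy, tulip, daisy

The first element of pre-order is the root; it splits in-order into left and right subtrees.
Root daisy: left subtree has 2 nodes {lime, kale}, right has 4 {mint, tulip, fig, poppy}.
  Root kale: left subtree has 1 node {lime}, right has 0 { }.
  Root tulip: left subtree has 1 node {mint}, right has 2 {fig, poppy}.
    Root poppy: left subtree has 1 node {fig}, right has 0 { }.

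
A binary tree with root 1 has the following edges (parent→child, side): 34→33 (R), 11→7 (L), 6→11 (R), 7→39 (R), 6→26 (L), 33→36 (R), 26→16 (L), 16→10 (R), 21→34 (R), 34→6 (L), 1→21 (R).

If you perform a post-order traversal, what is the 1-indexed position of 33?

9

Post-order visits the left subtree, then the right subtree, then the node.
At 1: no left child.
At 1: go right to 21.
  At 21: no left child.
  At 21: go right to 34.
    At 34: go left to 6.
      At 6: go left to 26.
        At 26: go left to 16.
          At 16: no left child.
          At 16: go right to 10.
            10 is a leaf — visit 10.
          Visit 16.
        At 26: no right child.
        Visit 26.
      At 6: go right to 11.
        At 11: go left to 7.
          At 7: no left child.
          At 7: go right to 39.
            39 is a leaf — visit 39.
          Visit 7.
        At 11: no right child.
        Visit 11.
      Visit 6.
    At 34: go right to 33.
      At 33: no left child.
      At 33: go right to 36.
        36 is a leaf — visit 36.
      Visit 33.
    Visit 34.
  Visit 21.
Visit 1.
Full post-order sequence: 10, 16, 26, 39, 7, 11, 6, 36, 33, 34, 21, 1.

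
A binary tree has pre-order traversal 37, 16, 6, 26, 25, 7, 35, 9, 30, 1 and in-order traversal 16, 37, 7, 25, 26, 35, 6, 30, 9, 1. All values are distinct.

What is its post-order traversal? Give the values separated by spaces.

16 7 25 35 26 30 1 9 6 37

The first element of pre-order is the root; it splits in-order into left and right subtrees.
Root 37: left subtree has 1 node {16}, right has 8 {7, 25, 26, 35, 6, 30, 9, 1}.
  Root 6: left subtree has 4 nodes {7, 25, 26, 35}, right has 3 {30, 9, 1}.
    Root 26: left subtree has 2 nodes {7, 25}, right has 1 {35}.
      Root 25: left subtree has 1 node {7}, right has 0 { }.
    Root 9: left subtree has 1 node {30}, right has 1 {1}.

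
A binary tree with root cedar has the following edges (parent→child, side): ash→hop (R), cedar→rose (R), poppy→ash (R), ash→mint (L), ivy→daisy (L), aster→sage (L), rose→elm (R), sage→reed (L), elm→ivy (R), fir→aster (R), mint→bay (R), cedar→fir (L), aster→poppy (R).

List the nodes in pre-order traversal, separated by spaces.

Pre-order visits the node, then its left subtree, then its right subtree.
Visit cedar.
At cedar: go left to fir.
  Visit fir.
  At fir: no left child.
  At fir: go right to aster.
    Visit aster.
    At aster: go left to sage.
      Visit sage.
      At sage: go left to reed.
        reed is a leaf — visit reed.
      At sage: no right child.
    At aster: go right to poppy.
      Visit poppy.
      At poppy: no left child.
      At poppy: go right to ash.
        Visit ash.
        At ash: go left to mint.
          Visit mint.
          At mint: no left child.
          At mint: go right to bay.
            bay is a leaf — visit bay.
        At ash: go right to hop.
          hop is a leaf — visit hop.
At cedar: go right to rose.
  Visit rose.
  At rose: no left child.
  At rose: go right to elm.
    Visit elm.
    At elm: no left child.
    At elm: go right to ivy.
      Visit ivy.
      At ivy: go left to daisy.
        daisy is a leaf — visit daisy.
      At ivy: no right child.

cedar fir aster sage reed poppy ash mint bay hop rose elm ivy daisy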